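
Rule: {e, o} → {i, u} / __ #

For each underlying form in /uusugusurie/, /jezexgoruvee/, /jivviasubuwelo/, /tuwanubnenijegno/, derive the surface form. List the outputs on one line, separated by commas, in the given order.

/uusugusurie/: /e/ is a mid vowel in word-final position, so it raises to [i]. → [uusugusurii].
/jezexgoruvee/: /e/ is a mid vowel in word-final position, so it raises to [i]. → [jezexgoruvei].
/jivviasubuwelo/: /o/ is a mid vowel in word-final position, so it raises to [u]. → [jivviasubuwelu].
/tuwanubnenijegno/: /o/ is a mid vowel in word-final position, so it raises to [u]. → [tuwanubnenijegnu].

uusugusurii, jezexgoruvei, jivviasubuwelu, tuwanubnenijegnu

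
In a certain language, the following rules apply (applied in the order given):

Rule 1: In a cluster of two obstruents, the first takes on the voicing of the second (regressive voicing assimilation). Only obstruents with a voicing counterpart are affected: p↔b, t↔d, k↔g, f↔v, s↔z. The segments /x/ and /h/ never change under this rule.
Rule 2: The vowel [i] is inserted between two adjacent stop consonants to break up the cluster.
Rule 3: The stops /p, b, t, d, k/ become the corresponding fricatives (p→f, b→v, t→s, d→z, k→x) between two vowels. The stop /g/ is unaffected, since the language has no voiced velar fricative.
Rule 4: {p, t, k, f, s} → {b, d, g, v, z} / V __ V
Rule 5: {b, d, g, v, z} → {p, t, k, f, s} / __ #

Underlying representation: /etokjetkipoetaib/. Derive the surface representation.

ezokjezixivoezaip

Rule 1 (regressive voicing assimilation): no segment meets the environment; /etokjetkipoetaib/ is unchanged.
Rule 2 (stop-cluster i-epenthesis): /t/ and /k/ form a stop–stop cluster, so [i] is inserted between them. /etokjetkipoetaib/ → etokjetikipoetaib.
Rule 3 (intervocalic spirantization): /t/ is a stop between vowels /e/ and /o/, so it spirantizes to the fricative [s]. /t/ is a stop between vowels /e/ and /i/, so it spirantizes to the fricative [s]. /k/ is a stop between vowels /i/ and /i/, so it spirantizes to the fricative [x]. /p/ is a stop between vowels /i/ and /o/, so it spirantizes to the fricative [f]. /t/ is a stop between vowels /e/ and /a/, so it spirantizes to the fricative [s]. /etokjetikipoetaib/ → esokjesixifoesaib.
Rule 4 (intervocalic voicing): /s/ is a voiceless obstruent between vowels /e/ and /o/, so it voices to [z]. /s/ is a voiceless obstruent between vowels /e/ and /i/, so it voices to [z]. /f/ is a voiceless obstruent between vowels /i/ and /o/, so it voices to [v]. /s/ is a voiceless obstruent between vowels /e/ and /a/, so it voices to [z]. /esokjesixifoesaib/ → ezokjezixivoezaib.
Rule 5 (final devoicing): /b/ is a voiced obstruent in word-final position, so it devoices to [p]. /ezokjezixivoezaib/ → ezokjezixivoezaip.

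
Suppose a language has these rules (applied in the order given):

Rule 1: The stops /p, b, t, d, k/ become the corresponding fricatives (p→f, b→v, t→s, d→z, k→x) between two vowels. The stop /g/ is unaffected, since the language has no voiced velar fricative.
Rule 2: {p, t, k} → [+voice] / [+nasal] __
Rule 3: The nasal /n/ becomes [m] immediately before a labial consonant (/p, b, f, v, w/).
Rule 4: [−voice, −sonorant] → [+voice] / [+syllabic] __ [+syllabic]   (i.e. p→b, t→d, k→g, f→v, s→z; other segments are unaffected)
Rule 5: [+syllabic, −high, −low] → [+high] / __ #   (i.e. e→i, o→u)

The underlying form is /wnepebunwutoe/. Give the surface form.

Rule 1 (intervocalic spirantization): /p/ is a stop between vowels /e/ and /e/, so it spirantizes to the fricative [f]. /b/ is a stop between vowels /e/ and /u/, so it spirantizes to the fricative [v]. /t/ is a stop between vowels /u/ and /o/, so it spirantizes to the fricative [s]. /wnepebunwutoe/ → wnefevunwusoe.
Rule 2 (post-nasal voicing): no segment meets the environment; /wnefevunwusoe/ is unchanged.
Rule 3 (nasal place assimilation): /n/ precedes the labial consonant /w/, so it assimilates in place to [m]. /wnefevunwusoe/ → wnefevumwusoe.
Rule 4 (intervocalic voicing): /f/ is a voiceless obstruent between vowels /e/ and /e/, so it voices to [v]. /s/ is a voiceless obstruent between vowels /u/ and /o/, so it voices to [z]. /wnefevumwusoe/ → wnevevumwuzoe.
Rule 5 (final vowel raising): /e/ is a mid vowel in word-final position, so it raises to [i]. /wnevevumwuzoe/ → wnevevumwuzoi.

wnevevumwuzoi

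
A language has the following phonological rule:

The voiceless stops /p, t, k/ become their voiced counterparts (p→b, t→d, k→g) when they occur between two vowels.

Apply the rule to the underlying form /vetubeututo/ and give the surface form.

vedubeududo

/t/ is a voiceless stop between vowels /e/ and /u/, so it voices to [d].
/t/ is a voiceless stop between vowels /u/ and /u/, so it voices to [d].
/t/ is a voiceless stop between vowels /u/ and /o/, so it voices to [d].
Surface form: [vedubeududo].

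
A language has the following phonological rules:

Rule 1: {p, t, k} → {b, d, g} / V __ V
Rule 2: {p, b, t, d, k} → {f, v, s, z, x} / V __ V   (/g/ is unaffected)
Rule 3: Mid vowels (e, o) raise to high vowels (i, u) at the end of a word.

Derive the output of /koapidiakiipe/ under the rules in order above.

Rule 1 (intervocalic voicing): /p/ is a voiceless stop between vowels /a/ and /i/, so it voices to [b]. /k/ is a voiceless stop between vowels /a/ and /i/, so it voices to [g]. /p/ is a voiceless stop between vowels /i/ and /e/, so it voices to [b]. /koapidiakiipe/ → koabidiagiibe.
Rule 2 (intervocalic spirantization): /b/ is a stop between vowels /a/ and /i/, so it spirantizes to the fricative [v]. /d/ is a stop between vowels /i/ and /i/, so it spirantizes to the fricative [z]. /b/ is a stop between vowels /i/ and /e/, so it spirantizes to the fricative [v]. /koabidiagiibe/ → koaviziagiive.
Rule 3 (final vowel raising): /e/ is a mid vowel in word-final position, so it raises to [i]. /koaviziagiive/ → koaviziagiivi.

koaviziagiivi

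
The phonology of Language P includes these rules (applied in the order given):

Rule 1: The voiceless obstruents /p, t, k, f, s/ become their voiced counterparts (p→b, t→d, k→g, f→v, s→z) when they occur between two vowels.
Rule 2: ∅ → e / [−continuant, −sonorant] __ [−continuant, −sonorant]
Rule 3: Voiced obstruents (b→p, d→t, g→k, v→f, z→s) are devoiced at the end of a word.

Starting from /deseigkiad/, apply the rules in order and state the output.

dezeigekiat

Rule 1 (intervocalic voicing): /s/ is a voiceless obstruent between vowels /e/ and /e/, so it voices to [z]. /deseigkiad/ → dezeigkiad.
Rule 2 (stop-cluster e-epenthesis): /g/ and /k/ form a stop–stop cluster, so [e] is inserted between them. /dezeigkiad/ → dezeigekiad.
Rule 3 (final devoicing): /d/ is a voiced obstruent in word-final position, so it devoices to [t]. /dezeigekiad/ → dezeigekiat.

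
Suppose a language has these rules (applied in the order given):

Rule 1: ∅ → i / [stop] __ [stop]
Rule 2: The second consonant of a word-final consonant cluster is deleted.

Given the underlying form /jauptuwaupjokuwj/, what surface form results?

Rule 1 (stop-cluster i-epenthesis): /p/ and /t/ form a stop–stop cluster, so [i] is inserted between them. /jauptuwaupjokuwj/ → jaupituwaupjokuwj.
Rule 2 (final cluster simplification): /j/ is the second consonant of a word-final cluster /wj/, so it deletes. /jaupituwaupjokuwj/ → jaupituwaupjokuw.

jaupituwaupjokuw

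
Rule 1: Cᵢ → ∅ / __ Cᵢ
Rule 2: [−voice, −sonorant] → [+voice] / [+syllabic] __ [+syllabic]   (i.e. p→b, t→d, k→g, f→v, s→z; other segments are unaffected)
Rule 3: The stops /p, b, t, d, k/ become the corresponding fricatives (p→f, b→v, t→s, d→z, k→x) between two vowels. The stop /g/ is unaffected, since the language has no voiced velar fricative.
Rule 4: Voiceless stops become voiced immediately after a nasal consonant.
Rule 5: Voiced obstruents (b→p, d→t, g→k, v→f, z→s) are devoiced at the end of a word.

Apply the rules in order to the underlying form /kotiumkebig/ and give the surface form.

Rule 1 (degemination): no segment meets the environment; /kotiumkebig/ is unchanged.
Rule 2 (intervocalic voicing): /t/ is a voiceless obstruent between vowels /o/ and /i/, so it voices to [d]. /kotiumkebig/ → kodiumkebig.
Rule 3 (intervocalic spirantization): /d/ is a stop between vowels /o/ and /i/, so it spirantizes to the fricative [z]. /b/ is a stop between vowels /e/ and /i/, so it spirantizes to the fricative [v]. /kodiumkebig/ → koziumkevig.
Rule 4 (post-nasal voicing): /k/ is a voiceless stop immediately after the nasal /m/, so it voices to [g]. /koziumkevig/ → koziumgevig.
Rule 5 (final devoicing): /g/ is a voiced obstruent in word-final position, so it devoices to [k]. /koziumgevig/ → koziumgevik.

koziumgevik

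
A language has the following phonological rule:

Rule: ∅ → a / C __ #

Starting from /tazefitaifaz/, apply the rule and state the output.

tazefitaifaza

the form ends in the consonant /z/, so [a] is inserted word-finally.
Surface form: [tazefitaifaza].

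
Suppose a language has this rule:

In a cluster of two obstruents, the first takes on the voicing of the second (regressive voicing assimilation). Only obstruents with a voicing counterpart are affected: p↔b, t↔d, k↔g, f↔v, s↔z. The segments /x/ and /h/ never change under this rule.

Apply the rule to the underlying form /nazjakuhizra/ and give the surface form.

No segment of /nazjakuhizra/ meets the structural description of the rule, so the form surfaces unchanged.

nazjakuhizra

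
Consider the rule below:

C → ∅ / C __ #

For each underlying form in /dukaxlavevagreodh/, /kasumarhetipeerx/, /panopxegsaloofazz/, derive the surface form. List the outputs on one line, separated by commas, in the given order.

/dukaxlavevagreodh/: /h/ is the second consonant of a word-final cluster /dh/, so it deletes. → [dukaxlavevagreod].
/kasumarhetipeerx/: /x/ is the second consonant of a word-final cluster /rx/, so it deletes. → [kasumarhetipeer].
/panopxegsaloofazz/: /z/ is the second consonant of a word-final cluster /zz/, so it deletes. → [panopxegsaloofaz].

dukaxlavevagreod, kasumarhetipeer, panopxegsaloofaz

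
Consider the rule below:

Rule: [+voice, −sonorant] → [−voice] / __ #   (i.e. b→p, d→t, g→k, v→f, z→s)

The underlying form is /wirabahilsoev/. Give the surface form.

wirabahilsoef

Scanning /wirabahilsoev/: /b/ at position 5 is not in the conditioning environment; /v/ is a voiced obstruent in word-final position, so it devoices to [f].
Result: [wirabahilsoef].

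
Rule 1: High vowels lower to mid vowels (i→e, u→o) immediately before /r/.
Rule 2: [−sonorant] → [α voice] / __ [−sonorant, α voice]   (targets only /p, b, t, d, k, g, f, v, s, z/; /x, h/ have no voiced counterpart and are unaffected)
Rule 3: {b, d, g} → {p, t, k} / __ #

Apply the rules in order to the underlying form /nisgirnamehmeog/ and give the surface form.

Rule 1 (pre-rhotic lowering): /i/ is a high vowel immediately before /r/, so it lowers to [e]. /nisgirnamehmeog/ → nisgernamehmeog.
Rule 2 (regressive voicing assimilation): /s/ precedes the voiced obstruent /g/, so it voices to [z] by assimilation. /nisgernamehmeog/ → nizgernamehmeog.
Rule 3 (final devoicing): /g/ is a voiced stop in word-final position, so it devoices to [k]. /nizgernamehmeog/ → nizgernamehmeok.

nizgernamehmeok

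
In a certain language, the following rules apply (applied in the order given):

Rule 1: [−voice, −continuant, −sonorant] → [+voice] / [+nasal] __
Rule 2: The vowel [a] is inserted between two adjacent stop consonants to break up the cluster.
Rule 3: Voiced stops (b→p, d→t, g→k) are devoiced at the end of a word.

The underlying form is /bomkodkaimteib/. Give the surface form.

Rule 1 (post-nasal voicing): /k/ is a voiceless stop immediately after the nasal /m/, so it voices to [g]. /t/ is a voiceless stop immediately after the nasal /m/, so it voices to [d]. /bomkodkaimteib/ → bomgodkaimdeib.
Rule 2 (stop-cluster a-epenthesis): /d/ and /k/ form a stop–stop cluster, so [a] is inserted between them. /bomgodkaimdeib/ → bomgodakaimdeib.
Rule 3 (final devoicing): /b/ is a voiced stop in word-final position, so it devoices to [p]. /bomgodakaimdeib/ → bomgodakaimdeip.

bomgodakaimdeip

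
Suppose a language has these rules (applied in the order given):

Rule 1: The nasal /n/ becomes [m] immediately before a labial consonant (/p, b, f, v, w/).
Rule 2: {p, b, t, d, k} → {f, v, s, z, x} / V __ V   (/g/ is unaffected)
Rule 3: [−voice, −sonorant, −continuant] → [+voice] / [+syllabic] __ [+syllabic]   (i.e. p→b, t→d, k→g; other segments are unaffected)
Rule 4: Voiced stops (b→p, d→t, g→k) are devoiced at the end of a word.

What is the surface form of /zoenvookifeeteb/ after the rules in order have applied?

zoemvooxifeesep

Rule 1 (nasal place assimilation): /n/ precedes the labial consonant /v/, so it assimilates in place to [m]. /zoenvookifeeteb/ → zoemvookifeeteb.
Rule 2 (intervocalic spirantization): /k/ is a stop between vowels /o/ and /i/, so it spirantizes to the fricative [x]. /t/ is a stop between vowels /e/ and /e/, so it spirantizes to the fricative [s]. /zoemvookifeeteb/ → zoemvooxifeeseb.
Rule 3 (intervocalic voicing): no segment meets the environment; /zoemvooxifeeseb/ is unchanged.
Rule 4 (final devoicing): /b/ is a voiced stop in word-final position, so it devoices to [p]. /zoemvooxifeeseb/ → zoemvooxifeesep.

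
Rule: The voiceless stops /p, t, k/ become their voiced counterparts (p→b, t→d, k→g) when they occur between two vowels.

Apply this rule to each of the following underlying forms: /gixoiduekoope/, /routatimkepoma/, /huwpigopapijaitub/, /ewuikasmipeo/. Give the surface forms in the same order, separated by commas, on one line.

/gixoiduekoope/: /k/ is a voiceless stop between vowels /e/ and /o/, so it voices to [g]. /p/ is a voiceless stop between vowels /o/ and /e/, so it voices to [b]. → [gixoiduegoobe].
/routatimkepoma/: /t/ is a voiceless stop between vowels /u/ and /a/, so it voices to [d]. /t/ is a voiceless stop between vowels /a/ and /i/, so it voices to [d]. /p/ is a voiceless stop between vowels /e/ and /o/, so it voices to [b]. → [roudadimkeboma].
/huwpigopapijaitub/: /p/ is a voiceless stop between vowels /o/ and /a/, so it voices to [b]. /p/ is a voiceless stop between vowels /a/ and /i/, so it voices to [b]. /t/ is a voiceless stop between vowels /i/ and /u/, so it voices to [d]. → [huwpigobabijaidub].
/ewuikasmipeo/: /k/ is a voiceless stop between vowels /i/ and /a/, so it voices to [g]. /p/ is a voiceless stop between vowels /i/ and /e/, so it voices to [b]. → [ewuigasmibeo].

gixoiduegoobe, roudadimkeboma, huwpigobabijaidub, ewuigasmibeo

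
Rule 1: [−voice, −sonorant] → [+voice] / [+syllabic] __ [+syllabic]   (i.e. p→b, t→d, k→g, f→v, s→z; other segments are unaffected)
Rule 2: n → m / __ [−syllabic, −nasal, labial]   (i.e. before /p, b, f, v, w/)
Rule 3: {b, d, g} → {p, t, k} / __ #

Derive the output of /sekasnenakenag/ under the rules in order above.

Rule 1 (intervocalic voicing): /k/ is a voiceless obstruent between vowels /e/ and /a/, so it voices to [g]. /k/ is a voiceless obstruent between vowels /a/ and /e/, so it voices to [g]. /sekasnenakenag/ → segasnenagenag.
Rule 2 (nasal place assimilation): no segment meets the environment; /segasnenagenag/ is unchanged.
Rule 3 (final devoicing): /g/ is a voiced stop in word-final position, so it devoices to [k]. /segasnenagenag/ → segasnenagenak.

segasnenagenak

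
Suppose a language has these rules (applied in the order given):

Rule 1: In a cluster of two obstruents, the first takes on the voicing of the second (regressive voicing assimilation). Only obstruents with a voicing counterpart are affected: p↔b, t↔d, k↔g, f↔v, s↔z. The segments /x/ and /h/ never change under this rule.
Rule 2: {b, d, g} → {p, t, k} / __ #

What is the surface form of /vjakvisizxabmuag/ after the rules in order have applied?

Rule 1 (regressive voicing assimilation): /k/ precedes the voiced obstruent /v/, so it voices to [g] by assimilation. /z/ precedes the voiceless obstruent /x/, so it devoices to [s] by assimilation. /vjakvisizxabmuag/ → vjagvisisxabmuag.
Rule 2 (final devoicing): /g/ is a voiced stop in word-final position, so it devoices to [k]. /vjagvisisxabmuag/ → vjagvisisxabmuak.

vjagvisisxabmuak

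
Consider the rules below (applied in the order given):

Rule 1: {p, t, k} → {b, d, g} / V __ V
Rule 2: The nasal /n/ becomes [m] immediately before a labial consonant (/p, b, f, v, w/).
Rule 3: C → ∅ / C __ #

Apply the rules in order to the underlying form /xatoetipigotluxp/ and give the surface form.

Rule 1 (intervocalic voicing): /t/ is a voiceless stop between vowels /a/ and /o/, so it voices to [d]. /t/ is a voiceless stop between vowels /e/ and /i/, so it voices to [d]. /p/ is a voiceless stop between vowels /i/ and /i/, so it voices to [b]. /xatoetipigotluxp/ → xadoedibigotluxp.
Rule 2 (nasal place assimilation): no segment meets the environment; /xadoedibigotluxp/ is unchanged.
Rule 3 (final cluster simplification): /p/ is the second consonant of a word-final cluster /xp/, so it deletes. /xadoedibigotluxp/ → xadoedibigotlux.

xadoedibigotlux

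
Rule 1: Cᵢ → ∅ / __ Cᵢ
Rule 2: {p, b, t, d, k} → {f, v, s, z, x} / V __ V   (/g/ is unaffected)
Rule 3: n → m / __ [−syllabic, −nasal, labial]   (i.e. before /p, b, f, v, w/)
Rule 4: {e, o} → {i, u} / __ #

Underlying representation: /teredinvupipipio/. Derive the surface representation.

Rule 1 (degemination): no segment meets the environment; /teredinvupipipio/ is unchanged.
Rule 2 (intervocalic spirantization): /d/ is a stop between vowels /e/ and /i/, so it spirantizes to the fricative [z]. /p/ is a stop between vowels /u/ and /i/, so it spirantizes to the fricative [f]. /p/ is a stop between vowels /i/ and /i/, so it spirantizes to the fricative [f]. /p/ is a stop between vowels /i/ and /i/, so it spirantizes to the fricative [f]. /teredinvupipipio/ → terezinvufififio.
Rule 3 (nasal place assimilation): /n/ precedes the labial consonant /v/, so it assimilates in place to [m]. /terezinvufififio/ → terezimvufififio.
Rule 4 (final vowel raising): /o/ is a mid vowel in word-final position, so it raises to [u]. /terezimvufififio/ → terezimvufififiu.

terezimvufififiu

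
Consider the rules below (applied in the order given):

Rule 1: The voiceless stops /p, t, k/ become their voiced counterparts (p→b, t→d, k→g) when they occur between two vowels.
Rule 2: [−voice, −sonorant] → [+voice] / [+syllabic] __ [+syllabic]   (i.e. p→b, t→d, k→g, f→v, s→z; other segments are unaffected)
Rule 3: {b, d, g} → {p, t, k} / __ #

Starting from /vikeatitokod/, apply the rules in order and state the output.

vigeadidogot

Rule 1 (intervocalic voicing): /k/ is a voiceless stop between vowels /i/ and /e/, so it voices to [g]. /t/ is a voiceless stop between vowels /a/ and /i/, so it voices to [d]. /t/ is a voiceless stop between vowels /i/ and /o/, so it voices to [d]. /k/ is a voiceless stop between vowels /o/ and /o/, so it voices to [g]. /vikeatitokod/ → vigeadidogod.
Rule 2 (intervocalic voicing): no segment meets the environment; /vigeadidogod/ is unchanged.
Rule 3 (final devoicing): /d/ is a voiced stop in word-final position, so it devoices to [t]. /vigeadidogod/ → vigeadidogot.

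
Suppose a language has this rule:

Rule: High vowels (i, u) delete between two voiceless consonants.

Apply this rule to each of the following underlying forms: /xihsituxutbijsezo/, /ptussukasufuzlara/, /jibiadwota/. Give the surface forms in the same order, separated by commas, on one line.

/xihsituxutbijsezo/: /i/ is a high vowel flanked by voiceless consonants /x/ and /h/, so it deletes. /i/ is a high vowel flanked by voiceless consonants /s/ and /t/, so it deletes. /u/ is a high vowel flanked by voiceless consonants /t/ and /x/, so it deletes. /u/ is a high vowel flanked by voiceless consonants /x/ and /t/, so it deletes. → [xhstxtbijsezo].
/ptussukasufuzlara/: /u/ is a high vowel flanked by voiceless consonants /t/ and /s/, so it deletes. /u/ is a high vowel flanked by voiceless consonants /s/ and /k/, so it deletes. /u/ is a high vowel flanked by voiceless consonants /s/ and /f/, so it deletes. → [ptsskasfuzlara].
/jibiadwota/: the rule's environment is not met; surfaces unchanged as [jibiadwota].

xhstxtbijsezo, ptsskasfuzlara, jibiadwota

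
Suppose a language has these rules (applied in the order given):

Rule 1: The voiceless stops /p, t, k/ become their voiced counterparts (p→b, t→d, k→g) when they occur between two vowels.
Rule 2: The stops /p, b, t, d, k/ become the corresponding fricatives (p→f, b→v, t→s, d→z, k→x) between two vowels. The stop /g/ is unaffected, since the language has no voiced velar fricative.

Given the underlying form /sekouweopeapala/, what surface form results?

segouweoveavala

Rule 1 (intervocalic voicing): /k/ is a voiceless stop between vowels /e/ and /o/, so it voices to [g]. /p/ is a voiceless stop between vowels /o/ and /e/, so it voices to [b]. /p/ is a voiceless stop between vowels /a/ and /a/, so it voices to [b]. /sekouweopeapala/ → segouweobeabala.
Rule 2 (intervocalic spirantization): /b/ is a stop between vowels /o/ and /e/, so it spirantizes to the fricative [v]. /b/ is a stop between vowels /a/ and /a/, so it spirantizes to the fricative [v]. /segouweobeabala/ → segouweoveavala.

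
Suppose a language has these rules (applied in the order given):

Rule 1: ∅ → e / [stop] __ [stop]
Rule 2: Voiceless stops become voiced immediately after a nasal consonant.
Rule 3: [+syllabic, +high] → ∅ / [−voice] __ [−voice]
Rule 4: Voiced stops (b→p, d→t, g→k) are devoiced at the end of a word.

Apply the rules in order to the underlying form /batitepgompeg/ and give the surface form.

Rule 1 (stop-cluster e-epenthesis): /p/ and /g/ form a stop–stop cluster, so [e] is inserted between them. /batitepgompeg/ → batitepegompeg.
Rule 2 (post-nasal voicing): /p/ is a voiceless stop immediately after the nasal /m/, so it voices to [b]. /batitepegompeg/ → batitepegombeg.
Rule 3 (high vowel syncope): /i/ is a high vowel flanked by voiceless consonants /t/ and /t/, so it deletes. /batitepegombeg/ → battepegombeg.
Rule 4 (final devoicing): /g/ is a voiced stop in word-final position, so it devoices to [k]. /battepegombeg/ → battepegombek.

battepegombek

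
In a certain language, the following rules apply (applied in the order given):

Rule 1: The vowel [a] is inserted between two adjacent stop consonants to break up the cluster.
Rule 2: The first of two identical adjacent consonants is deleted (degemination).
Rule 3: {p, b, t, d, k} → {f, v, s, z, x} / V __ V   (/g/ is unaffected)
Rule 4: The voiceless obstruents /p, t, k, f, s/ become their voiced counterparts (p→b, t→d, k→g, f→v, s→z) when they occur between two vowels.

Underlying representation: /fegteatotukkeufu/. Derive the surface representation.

Rule 1 (stop-cluster a-epenthesis): /g/ and /t/ form a stop–stop cluster, so [a] is inserted between them. /k/ and /k/ form a stop–stop cluster, so [a] is inserted between them. /fegteatotukkeufu/ → fegateatotukakeufu.
Rule 2 (degemination): no segment meets the environment; /fegateatotukakeufu/ is unchanged.
Rule 3 (intervocalic spirantization): /t/ is a stop between vowels /a/ and /e/, so it spirantizes to the fricative [s]. /t/ is a stop between vowels /a/ and /o/, so it spirantizes to the fricative [s]. /t/ is a stop between vowels /o/ and /u/, so it spirantizes to the fricative [s]. /k/ is a stop between vowels /u/ and /a/, so it spirantizes to the fricative [x]. /k/ is a stop between vowels /a/ and /e/, so it spirantizes to the fricative [x]. /fegateatotukakeufu/ → fegaseasosuxaxeufu.
Rule 4 (intervocalic voicing): /s/ is a voiceless obstruent between vowels /a/ and /e/, so it voices to [z]. /s/ is a voiceless obstruent between vowels /a/ and /o/, so it voices to [z]. /s/ is a voiceless obstruent between vowels /o/ and /u/, so it voices to [z]. /f/ is a voiceless obstruent between vowels /u/ and /u/, so it voices to [v]. /fegaseasosuxaxeufu/ → fegazeazozuxaxeuvu.

fegazeazozuxaxeuvu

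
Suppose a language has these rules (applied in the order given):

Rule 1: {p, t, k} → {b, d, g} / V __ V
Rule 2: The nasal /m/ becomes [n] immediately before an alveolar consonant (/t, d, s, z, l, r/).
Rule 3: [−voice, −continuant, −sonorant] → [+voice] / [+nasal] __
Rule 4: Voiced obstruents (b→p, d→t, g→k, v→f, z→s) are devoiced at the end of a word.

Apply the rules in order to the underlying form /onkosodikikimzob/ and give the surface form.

ongosodigiginzop

Rule 1 (intervocalic voicing): /k/ is a voiceless stop between vowels /i/ and /i/, so it voices to [g]. /k/ is a voiceless stop between vowels /i/ and /i/, so it voices to [g]. /onkosodikikimzob/ → onkosodigigimzob.
Rule 2 (nasal place assimilation): /m/ precedes the alveolar consonant /z/, so it assimilates in place to [n]. /onkosodigigimzob/ → onkosodigiginzob.
Rule 3 (post-nasal voicing): /k/ is a voiceless stop immediately after the nasal /n/, so it voices to [g]. /onkosodigiginzob/ → ongosodigiginzob.
Rule 4 (final devoicing): /b/ is a voiced obstruent in word-final position, so it devoices to [p]. /ongosodigiginzob/ → ongosodigiginzop.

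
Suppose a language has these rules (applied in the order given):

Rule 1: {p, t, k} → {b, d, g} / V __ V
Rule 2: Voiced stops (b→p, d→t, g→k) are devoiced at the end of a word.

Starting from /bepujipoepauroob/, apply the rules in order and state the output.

Rule 1 (intervocalic voicing): /p/ is a voiceless stop between vowels /e/ and /u/, so it voices to [b]. /p/ is a voiceless stop between vowels /i/ and /o/, so it voices to [b]. /p/ is a voiceless stop between vowels /e/ and /a/, so it voices to [b]. /bepujipoepauroob/ → bebujiboebauroob.
Rule 2 (final devoicing): /b/ is a voiced stop in word-final position, so it devoices to [p]. /bebujiboebauroob/ → bebujiboebauroop.

bebujiboebauroop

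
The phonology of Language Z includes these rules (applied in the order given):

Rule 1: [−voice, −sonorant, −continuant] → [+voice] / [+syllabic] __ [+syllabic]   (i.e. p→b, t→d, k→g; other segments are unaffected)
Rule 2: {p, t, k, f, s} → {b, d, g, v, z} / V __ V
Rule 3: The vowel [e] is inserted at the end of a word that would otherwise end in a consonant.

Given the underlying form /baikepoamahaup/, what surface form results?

baigeboamahaupe

Rule 1 (intervocalic voicing): /k/ is a voiceless stop between vowels /i/ and /e/, so it voices to [g]. /p/ is a voiceless stop between vowels /e/ and /o/, so it voices to [b]. /baikepoamahaup/ → baigeboamahaup.
Rule 2 (intervocalic voicing): no segment meets the environment; /baigeboamahaup/ is unchanged.
Rule 3 (final e-epenthesis): the form ends in the consonant /p/, so [e] is inserted word-finally. /baigeboamahaup/ → baigeboamahaupe.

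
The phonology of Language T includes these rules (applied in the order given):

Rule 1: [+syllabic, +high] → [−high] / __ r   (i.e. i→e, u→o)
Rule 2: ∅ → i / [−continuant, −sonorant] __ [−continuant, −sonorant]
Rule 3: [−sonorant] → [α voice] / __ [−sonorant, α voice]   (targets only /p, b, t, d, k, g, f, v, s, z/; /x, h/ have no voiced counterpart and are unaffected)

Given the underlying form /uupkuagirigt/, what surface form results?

uupikuagerigit

Rule 1 (pre-rhotic lowering): /i/ is a high vowel immediately before /r/, so it lowers to [e]. /uupkuagirigt/ → uupkuagerigt.
Rule 2 (stop-cluster i-epenthesis): /p/ and /k/ form a stop–stop cluster, so [i] is inserted between them. /g/ and /t/ form a stop–stop cluster, so [i] is inserted between them. /uupkuagerigt/ → uupikuagerigit.
Rule 3 (regressive voicing assimilation): no segment meets the environment; /uupikuagerigit/ is unchanged.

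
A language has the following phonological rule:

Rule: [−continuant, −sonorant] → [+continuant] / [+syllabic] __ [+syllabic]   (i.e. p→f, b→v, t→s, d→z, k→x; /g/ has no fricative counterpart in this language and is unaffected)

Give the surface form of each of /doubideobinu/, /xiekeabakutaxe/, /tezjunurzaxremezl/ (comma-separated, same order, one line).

douvizeovinu, xiexeavaxusaxe, tezjunurzaxremezl

/doubideobinu/: /b/ is a stop between vowels /u/ and /i/, so it spirantizes to the fricative [v]. /d/ is a stop between vowels /i/ and /e/, so it spirantizes to the fricative [z]. /b/ is a stop between vowels /o/ and /i/, so it spirantizes to the fricative [v]. → [douvizeovinu].
/xiekeabakutaxe/: /k/ is a stop between vowels /e/ and /e/, so it spirantizes to the fricative [x]. /b/ is a stop between vowels /a/ and /a/, so it spirantizes to the fricative [v]. /k/ is a stop between vowels /a/ and /u/, so it spirantizes to the fricative [x]. /t/ is a stop between vowels /u/ and /a/, so it spirantizes to the fricative [s]. → [xiexeavaxusaxe].
/tezjunurzaxremezl/: the rule's environment is not met; surfaces unchanged as [tezjunurzaxremezl].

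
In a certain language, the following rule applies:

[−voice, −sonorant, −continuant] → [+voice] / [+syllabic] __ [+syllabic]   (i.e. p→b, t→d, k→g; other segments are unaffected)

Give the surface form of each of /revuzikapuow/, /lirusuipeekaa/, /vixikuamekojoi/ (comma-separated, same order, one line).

revuzigabuow, lirusuibeegaa, vixiguamegojoi

/revuzikapuow/: /k/ is a voiceless stop between vowels /i/ and /a/, so it voices to [g]. /p/ is a voiceless stop between vowels /a/ and /u/, so it voices to [b]. → [revuzigabuow].
/lirusuipeekaa/: /p/ is a voiceless stop between vowels /i/ and /e/, so it voices to [b]. /k/ is a voiceless stop between vowels /e/ and /a/, so it voices to [g]. → [lirusuibeegaa].
/vixikuamekojoi/: /k/ is a voiceless stop between vowels /i/ and /u/, so it voices to [g]. /k/ is a voiceless stop between vowels /e/ and /o/, so it voices to [g]. → [vixiguamegojoi].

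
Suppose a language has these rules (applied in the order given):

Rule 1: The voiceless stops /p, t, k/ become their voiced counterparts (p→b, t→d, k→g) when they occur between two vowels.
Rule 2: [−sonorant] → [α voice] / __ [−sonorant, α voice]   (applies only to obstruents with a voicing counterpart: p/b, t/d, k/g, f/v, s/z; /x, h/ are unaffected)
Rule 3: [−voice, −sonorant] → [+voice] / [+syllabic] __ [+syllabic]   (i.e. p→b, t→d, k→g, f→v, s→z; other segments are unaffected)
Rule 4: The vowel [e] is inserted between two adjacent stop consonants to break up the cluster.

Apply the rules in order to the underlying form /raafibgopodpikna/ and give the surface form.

Rule 1 (intervocalic voicing): /p/ is a voiceless stop between vowels /o/ and /o/, so it voices to [b]. /raafibgopodpikna/ → raafibgobodpikna.
Rule 2 (regressive voicing assimilation): /d/ precedes the voiceless obstruent /p/, so it devoices to [t] by assimilation. /raafibgobodpikna/ → raafibgobotpikna.
Rule 3 (intervocalic voicing): /f/ is a voiceless obstruent between vowels /a/ and /i/, so it voices to [v]. /raafibgobotpikna/ → raavibgobotpikna.
Rule 4 (stop-cluster e-epenthesis): /b/ and /g/ form a stop–stop cluster, so [e] is inserted between them. /t/ and /p/ form a stop–stop cluster, so [e] is inserted between them. /raavibgobotpikna/ → raavibegobotepikna.

raavibegobotepikna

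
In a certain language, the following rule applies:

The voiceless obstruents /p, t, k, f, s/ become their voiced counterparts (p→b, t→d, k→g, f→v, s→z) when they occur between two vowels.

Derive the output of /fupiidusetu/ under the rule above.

/p/ is a voiceless obstruent between vowels /u/ and /i/, so it voices to [b].
/s/ is a voiceless obstruent between vowels /u/ and /e/, so it voices to [z].
/t/ is a voiceless obstruent between vowels /e/ and /u/, so it voices to [d].
Surface form: [fubiiduzedu].

fubiiduzedu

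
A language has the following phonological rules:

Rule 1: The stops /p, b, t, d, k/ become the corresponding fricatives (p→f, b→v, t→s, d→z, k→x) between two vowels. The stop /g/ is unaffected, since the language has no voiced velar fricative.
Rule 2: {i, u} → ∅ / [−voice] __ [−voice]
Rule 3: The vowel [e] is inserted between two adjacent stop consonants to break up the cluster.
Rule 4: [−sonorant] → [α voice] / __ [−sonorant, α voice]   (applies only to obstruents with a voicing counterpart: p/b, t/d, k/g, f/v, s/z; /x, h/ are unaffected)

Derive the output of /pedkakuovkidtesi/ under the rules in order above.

Rule 1 (intervocalic spirantization): /k/ is a stop between vowels /a/ and /u/, so it spirantizes to the fricative [x]. /pedkakuovkidtesi/ → pedkaxuovkidtesi.
Rule 2 (high vowel syncope): no segment meets the environment; /pedkaxuovkidtesi/ is unchanged.
Rule 3 (stop-cluster e-epenthesis): /d/ and /k/ form a stop–stop cluster, so [e] is inserted between them. /d/ and /t/ form a stop–stop cluster, so [e] is inserted between them. /pedkaxuovkidtesi/ → pedekaxuovkidetesi.
Rule 4 (regressive voicing assimilation): /v/ precedes the voiceless obstruent /k/, so it devoices to [f] by assimilation. /pedekaxuovkidetesi/ → pedekaxuofkidetesi.

pedekaxuofkidetesi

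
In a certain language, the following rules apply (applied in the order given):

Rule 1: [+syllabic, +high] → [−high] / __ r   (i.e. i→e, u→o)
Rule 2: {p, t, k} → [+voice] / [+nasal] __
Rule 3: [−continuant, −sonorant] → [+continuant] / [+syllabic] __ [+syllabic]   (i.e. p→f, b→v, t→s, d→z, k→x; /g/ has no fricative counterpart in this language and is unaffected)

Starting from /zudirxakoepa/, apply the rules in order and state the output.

Rule 1 (pre-rhotic lowering): /i/ is a high vowel immediately before /r/, so it lowers to [e]. /zudirxakoepa/ → zuderxakoepa.
Rule 2 (post-nasal voicing): no segment meets the environment; /zuderxakoepa/ is unchanged.
Rule 3 (intervocalic spirantization): /d/ is a stop between vowels /u/ and /e/, so it spirantizes to the fricative [z]. /k/ is a stop between vowels /a/ and /o/, so it spirantizes to the fricative [x]. /p/ is a stop between vowels /e/ and /a/, so it spirantizes to the fricative [f]. /zuderxakoepa/ → zuzerxaxoefa.

zuzerxaxoefa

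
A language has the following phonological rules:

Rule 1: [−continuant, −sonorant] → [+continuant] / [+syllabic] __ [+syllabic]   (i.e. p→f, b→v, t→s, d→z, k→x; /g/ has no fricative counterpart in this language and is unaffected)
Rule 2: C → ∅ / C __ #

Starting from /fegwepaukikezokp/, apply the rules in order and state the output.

Rule 1 (intervocalic spirantization): /p/ is a stop between vowels /e/ and /a/, so it spirantizes to the fricative [f]. /k/ is a stop between vowels /u/ and /i/, so it spirantizes to the fricative [x]. /k/ is a stop between vowels /i/ and /e/, so it spirantizes to the fricative [x]. /fegwepaukikezokp/ → fegwefauxixezokp.
Rule 2 (final cluster simplification): /p/ is the second consonant of a word-final cluster /kp/, so it deletes. /fegwefauxixezokp/ → fegwefauxixezok.

fegwefauxixezok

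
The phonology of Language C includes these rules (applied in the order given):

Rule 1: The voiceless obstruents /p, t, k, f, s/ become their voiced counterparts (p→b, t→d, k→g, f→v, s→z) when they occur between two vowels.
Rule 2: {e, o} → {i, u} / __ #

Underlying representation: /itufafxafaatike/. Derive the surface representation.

iduvafxavaadigi

Rule 1 (intervocalic voicing): /t/ is a voiceless obstruent between vowels /i/ and /u/, so it voices to [d]. /f/ is a voiceless obstruent between vowels /u/ and /a/, so it voices to [v]. /f/ is a voiceless obstruent between vowels /a/ and /a/, so it voices to [v]. /t/ is a voiceless obstruent between vowels /a/ and /i/, so it voices to [d]. /k/ is a voiceless obstruent between vowels /i/ and /e/, so it voices to [g]. /itufafxafaatike/ → iduvafxavaadige.
Rule 2 (final vowel raising): /e/ is a mid vowel in word-final position, so it raises to [i]. /iduvafxavaadige/ → iduvafxavaadigi.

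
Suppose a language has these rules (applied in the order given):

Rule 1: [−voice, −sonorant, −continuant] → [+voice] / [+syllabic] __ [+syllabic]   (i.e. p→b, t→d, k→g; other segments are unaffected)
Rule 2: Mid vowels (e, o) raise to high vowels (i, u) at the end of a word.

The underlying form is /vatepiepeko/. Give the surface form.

vadebiebegu

Rule 1 (intervocalic voicing): /t/ is a voiceless stop between vowels /a/ and /e/, so it voices to [d]. /p/ is a voiceless stop between vowels /e/ and /i/, so it voices to [b]. /p/ is a voiceless stop between vowels /e/ and /e/, so it voices to [b]. /k/ is a voiceless stop between vowels /e/ and /o/, so it voices to [g]. /vatepiepeko/ → vadebiebego.
Rule 2 (final vowel raising): /o/ is a mid vowel in word-final position, so it raises to [u]. /vadebiebego/ → vadebiebegu.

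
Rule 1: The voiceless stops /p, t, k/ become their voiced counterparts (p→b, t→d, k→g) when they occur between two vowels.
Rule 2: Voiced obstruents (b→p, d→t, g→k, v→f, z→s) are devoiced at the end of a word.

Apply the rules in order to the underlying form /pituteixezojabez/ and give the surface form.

Rule 1 (intervocalic voicing): /t/ is a voiceless stop between vowels /i/ and /u/, so it voices to [d]. /t/ is a voiceless stop between vowels /u/ and /e/, so it voices to [d]. /pituteixezojabez/ → pidudeixezojabez.
Rule 2 (final devoicing): /z/ is a voiced obstruent in word-final position, so it devoices to [s]. /pidudeixezojabez/ → pidudeixezojabes.

pidudeixezojabes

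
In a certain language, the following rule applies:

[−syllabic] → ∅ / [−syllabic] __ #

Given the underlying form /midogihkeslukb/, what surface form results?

midogihkesluk

/b/ is the second consonant of a word-final cluster /kb/, so it deletes.
The other instances of /m/, /d/, /g/, /h/, /k/, /s/, /l/ do not occur in the required environment and remain unchanged.
Surface form: [midogihkesluk].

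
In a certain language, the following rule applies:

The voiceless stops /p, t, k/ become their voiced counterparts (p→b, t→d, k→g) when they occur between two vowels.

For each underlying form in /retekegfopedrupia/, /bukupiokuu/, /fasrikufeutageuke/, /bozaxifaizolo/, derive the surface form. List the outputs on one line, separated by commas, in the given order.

/retekegfopedrupia/: /t/ is a voiceless stop between vowels /e/ and /e/, so it voices to [d]. /k/ is a voiceless stop between vowels /e/ and /e/, so it voices to [g]. /p/ is a voiceless stop between vowels /o/ and /e/, so it voices to [b]. /p/ is a voiceless stop between vowels /u/ and /i/, so it voices to [b]. → [redegegfobedrubia].
/bukupiokuu/: /k/ is a voiceless stop between vowels /u/ and /u/, so it voices to [g]. /p/ is a voiceless stop between vowels /u/ and /i/, so it voices to [b]. /k/ is a voiceless stop between vowels /o/ and /u/, so it voices to [g]. → [bugubioguu].
/fasrikufeutageuke/: /k/ is a voiceless stop between vowels /i/ and /u/, so it voices to [g]. /t/ is a voiceless stop between vowels /u/ and /a/, so it voices to [d]. /k/ is a voiceless stop between vowels /u/ and /e/, so it voices to [g]. → [fasrigufeudageuge].
/bozaxifaizolo/: the rule's environment is not met; surfaces unchanged as [bozaxifaizolo].

redegegfobedrubia, bugubioguu, fasrigufeudageuge, bozaxifaizolo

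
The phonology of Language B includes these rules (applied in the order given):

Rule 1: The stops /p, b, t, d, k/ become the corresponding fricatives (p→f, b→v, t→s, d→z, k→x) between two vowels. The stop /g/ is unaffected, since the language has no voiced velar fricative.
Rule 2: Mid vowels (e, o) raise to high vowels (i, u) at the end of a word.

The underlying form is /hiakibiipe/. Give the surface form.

Rule 1 (intervocalic spirantization): /k/ is a stop between vowels /a/ and /i/, so it spirantizes to the fricative [x]. /b/ is a stop between vowels /i/ and /i/, so it spirantizes to the fricative [v]. /p/ is a stop between vowels /i/ and /e/, so it spirantizes to the fricative [f]. /hiakibiipe/ → hiaxiviife.
Rule 2 (final vowel raising): /e/ is a mid vowel in word-final position, so it raises to [i]. /hiaxiviife/ → hiaxiviifi.

hiaxiviifi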